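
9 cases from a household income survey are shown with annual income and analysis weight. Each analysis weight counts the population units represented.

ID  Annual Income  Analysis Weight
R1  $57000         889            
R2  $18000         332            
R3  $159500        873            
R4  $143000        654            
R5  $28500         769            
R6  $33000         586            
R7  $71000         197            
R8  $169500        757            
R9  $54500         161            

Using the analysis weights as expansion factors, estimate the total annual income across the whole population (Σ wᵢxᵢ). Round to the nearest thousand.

481742000

Weighted total = 57000×889 + 18000×332 + 159500×873 + 143000×654 + 28500×769 + 33000×586 + 71000×197 + 169500×757 + 54500×161
  = 50673000 + 5976000 + 139243500 + 93522000 + 21916500 + 19338000 + 13987000 + 128311500 + 8774500 = 481742000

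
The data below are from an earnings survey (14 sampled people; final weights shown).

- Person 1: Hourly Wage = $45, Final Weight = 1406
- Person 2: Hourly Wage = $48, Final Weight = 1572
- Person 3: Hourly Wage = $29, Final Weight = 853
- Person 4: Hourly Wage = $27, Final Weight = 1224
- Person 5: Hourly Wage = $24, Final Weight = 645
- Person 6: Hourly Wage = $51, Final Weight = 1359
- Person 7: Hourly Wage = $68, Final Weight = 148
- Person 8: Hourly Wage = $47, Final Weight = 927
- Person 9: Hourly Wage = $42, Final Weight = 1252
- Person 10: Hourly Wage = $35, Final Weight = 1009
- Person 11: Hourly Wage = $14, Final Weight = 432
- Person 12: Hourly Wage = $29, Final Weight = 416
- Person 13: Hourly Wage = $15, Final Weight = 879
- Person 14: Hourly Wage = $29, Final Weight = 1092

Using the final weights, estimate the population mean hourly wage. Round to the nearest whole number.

Weighted sum = 485797
Sum of weights = 13214
Weighted mean = 485797 / 13214 = 36.763811

37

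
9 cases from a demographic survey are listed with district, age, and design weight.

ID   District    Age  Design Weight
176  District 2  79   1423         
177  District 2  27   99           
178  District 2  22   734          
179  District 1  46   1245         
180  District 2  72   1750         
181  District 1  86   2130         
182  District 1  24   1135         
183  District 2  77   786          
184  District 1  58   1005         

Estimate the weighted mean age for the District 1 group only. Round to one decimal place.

District 1 rows: 179, 181, 182, 184
Weighted sum = 46×1245 + 86×2130 + 24×1135 + 58×1005
  = 57270 + 183180 + 27240 + 58290 = 325980
Sum of weights = 1245 + 2130 + 1135 + 1005 = 5515
Weighted mean = 325980 / 5515 = 59.107888

59.1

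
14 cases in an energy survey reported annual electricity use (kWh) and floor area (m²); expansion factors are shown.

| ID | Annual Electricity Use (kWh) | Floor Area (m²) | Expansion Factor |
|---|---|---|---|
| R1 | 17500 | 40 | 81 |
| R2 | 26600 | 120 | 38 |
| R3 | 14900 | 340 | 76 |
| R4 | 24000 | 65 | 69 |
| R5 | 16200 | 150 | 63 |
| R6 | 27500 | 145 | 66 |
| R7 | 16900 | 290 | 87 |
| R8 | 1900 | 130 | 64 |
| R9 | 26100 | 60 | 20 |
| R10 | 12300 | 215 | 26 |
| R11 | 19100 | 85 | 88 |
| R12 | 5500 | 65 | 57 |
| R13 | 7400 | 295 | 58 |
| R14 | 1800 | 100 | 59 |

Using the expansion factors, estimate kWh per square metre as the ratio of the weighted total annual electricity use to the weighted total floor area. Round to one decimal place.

98.8

Σ wᵢ·y = 13015700
Σ wᵢ·x = 131680
Ratio = 13015700 / 131680 = 98.843408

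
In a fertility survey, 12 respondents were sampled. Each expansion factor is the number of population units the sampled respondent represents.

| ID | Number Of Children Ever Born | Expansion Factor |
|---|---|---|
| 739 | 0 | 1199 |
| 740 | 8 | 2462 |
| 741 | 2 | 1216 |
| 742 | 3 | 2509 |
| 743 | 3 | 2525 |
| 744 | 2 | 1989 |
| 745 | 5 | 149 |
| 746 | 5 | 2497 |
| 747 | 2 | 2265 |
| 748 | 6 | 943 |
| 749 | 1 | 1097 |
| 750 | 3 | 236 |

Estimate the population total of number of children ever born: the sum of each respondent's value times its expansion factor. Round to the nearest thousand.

66000

Weighted total = 66431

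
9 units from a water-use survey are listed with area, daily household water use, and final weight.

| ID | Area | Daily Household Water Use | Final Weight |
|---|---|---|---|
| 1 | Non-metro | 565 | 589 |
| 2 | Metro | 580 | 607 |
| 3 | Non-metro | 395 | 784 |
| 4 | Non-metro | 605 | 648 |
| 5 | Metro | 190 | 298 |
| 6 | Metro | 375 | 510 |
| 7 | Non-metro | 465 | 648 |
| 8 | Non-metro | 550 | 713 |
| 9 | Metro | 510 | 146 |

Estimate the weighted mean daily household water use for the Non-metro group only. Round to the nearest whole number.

511

Non-metro rows: 1, 3, 4, 7, 8
Weighted sum = 565×589 + 395×784 + 605×648 + 465×648 + 550×713
  = 1727975
Sum of weights = 589 + 784 + 648 + 648 + 713 = 3382
Weighted mean = 1727975 / 3382 = 510.93288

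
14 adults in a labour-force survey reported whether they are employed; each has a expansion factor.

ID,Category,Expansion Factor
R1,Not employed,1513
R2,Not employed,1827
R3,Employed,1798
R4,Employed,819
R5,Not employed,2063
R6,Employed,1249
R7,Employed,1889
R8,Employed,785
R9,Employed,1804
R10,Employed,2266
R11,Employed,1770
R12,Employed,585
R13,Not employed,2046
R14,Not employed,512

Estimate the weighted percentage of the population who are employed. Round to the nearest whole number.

Sum of weights for 'Employed' = 1798 + 819 + 1249 + 1889 + 785 + 1804 + 2266 + 1770 + 585 = 12965
Total weight = 20926
Weighted proportion = 12965 / 20926 = 0.61956418 → 61.956418%

62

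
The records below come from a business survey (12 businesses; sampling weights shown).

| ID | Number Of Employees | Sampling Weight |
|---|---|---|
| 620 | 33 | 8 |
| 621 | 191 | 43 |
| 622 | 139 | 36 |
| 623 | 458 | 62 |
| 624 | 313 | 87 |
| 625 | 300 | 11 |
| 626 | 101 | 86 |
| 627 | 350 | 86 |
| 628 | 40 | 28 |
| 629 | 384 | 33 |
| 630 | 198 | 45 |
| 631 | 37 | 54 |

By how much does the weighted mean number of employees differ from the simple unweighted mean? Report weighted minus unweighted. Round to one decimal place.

Unweighted sum = 33 + 191 + 139 + 458 + 313 + 300 + 101 + 350 + 40 + 384 + 198 + 37 = 2544
Unweighted mean = 2544 / 12 = 212
Weighted sum = 33×8 + 191×43 + 139×36 + 458×62 + 313×87 + 300×11 + 101×86 + 350×86 + 40×28 + 384×33 + 198×45 + 37×54
  = 264 + 8213 + 5004 + 28396 + 27231 + 3300 + 8686 + 30100 + 1120 + 12672 + 8910 + 1998 = 135894
Sum of weights = 8 + 43 + 36 + 62 + 87 + 11 + 86 + 86 + 28 + 33 + 45 + 54 = 579
Weighted mean = 135894 / 579 = 234.70466
Difference (weighted minus unweighted) = 22.704663

22.7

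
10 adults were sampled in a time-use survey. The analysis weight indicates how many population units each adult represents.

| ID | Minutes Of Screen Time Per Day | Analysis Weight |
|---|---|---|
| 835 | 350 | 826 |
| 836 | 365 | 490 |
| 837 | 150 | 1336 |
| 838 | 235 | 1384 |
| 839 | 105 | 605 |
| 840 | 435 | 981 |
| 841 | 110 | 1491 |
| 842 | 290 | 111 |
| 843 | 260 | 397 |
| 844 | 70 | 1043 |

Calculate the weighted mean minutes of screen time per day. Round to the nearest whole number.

214

Weighted sum = 350×826 + 365×490 + 150×1336 + 235×1384 + 105×605 + 435×981 + 110×1491 + 290×111 + 260×397 + 70×1043
  = 1856280
Sum of weights = 826 + 490 + 1336 + 1384 + 605 + 981 + 1491 + 111 + 397 + 1043 = 8664
Weighted mean = 1856280 / 8664 = 214.25208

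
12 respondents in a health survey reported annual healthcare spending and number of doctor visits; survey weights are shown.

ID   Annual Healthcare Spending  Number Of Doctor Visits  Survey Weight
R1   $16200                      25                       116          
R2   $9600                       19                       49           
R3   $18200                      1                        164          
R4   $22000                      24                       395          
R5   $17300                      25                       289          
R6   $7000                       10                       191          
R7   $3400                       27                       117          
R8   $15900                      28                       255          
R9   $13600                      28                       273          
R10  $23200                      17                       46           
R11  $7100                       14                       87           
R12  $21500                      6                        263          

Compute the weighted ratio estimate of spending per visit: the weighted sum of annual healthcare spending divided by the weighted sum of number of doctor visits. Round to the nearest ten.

810

Σ wᵢ·y = 16200×116 + 9600×49 + 18200×164 + 22000×395 + 17300×289 + 7000×191 + 3400×117 + 15900×255 + 13600×273 + 23200×46 + 7100×87 + 21500×263
  = 35865600
Σ wᵢ·x = 25×116 + 19×49 + 1×164 + 24×395 + 25×289 + 10×191 + 27×117 + 28×255 + 28×273 + 17×46 + 14×87 + 6×263
  = 2900 + 931 + 164 + 9480 + 7225 + 1910 + 3159 + 7140 + 7644 + 782 + 1218 + 1578 = 44131
Ratio = 35865600 / 44131 = 812.70762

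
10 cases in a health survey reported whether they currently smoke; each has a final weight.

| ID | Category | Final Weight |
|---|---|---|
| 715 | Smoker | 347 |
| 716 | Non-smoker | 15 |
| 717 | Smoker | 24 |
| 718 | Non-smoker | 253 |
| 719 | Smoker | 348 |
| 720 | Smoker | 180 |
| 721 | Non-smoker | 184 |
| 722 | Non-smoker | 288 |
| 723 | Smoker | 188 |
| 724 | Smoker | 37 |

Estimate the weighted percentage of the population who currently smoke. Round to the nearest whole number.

60

Sum of weights for 'Smoker' = 347 + 24 + 348 + 180 + 188 + 37 = 1124
Total weight = 347 + 15 + 24 + 253 + 348 + 180 + 184 + 288 + 188 + 37 = 1864
Weighted proportion = 1124 / 1864 = 0.60300429 → 60.300429%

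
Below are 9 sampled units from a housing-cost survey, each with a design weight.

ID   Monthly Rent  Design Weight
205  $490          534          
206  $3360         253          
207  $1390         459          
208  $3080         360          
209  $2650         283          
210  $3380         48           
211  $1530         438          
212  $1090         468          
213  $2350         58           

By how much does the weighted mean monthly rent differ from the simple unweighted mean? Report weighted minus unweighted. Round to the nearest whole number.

-393

Unweighted sum = 490 + 3360 + 1390 + 3080 + 2650 + 3380 + 1530 + 1090 + 2350 = 19320
Unweighted mean = 19320 / 9 = 2146.6667
Weighted sum = 490×534 + 3360×253 + 1390×459 + 3080×360 + 2650×283 + 3380×48 + 1530×438 + 1090×468 + 2350×58
  = 5087300
Sum of weights = 2901
Weighted mean = 5087300 / 2901 = 1753.6367
Difference (weighted minus unweighted) = -393.02999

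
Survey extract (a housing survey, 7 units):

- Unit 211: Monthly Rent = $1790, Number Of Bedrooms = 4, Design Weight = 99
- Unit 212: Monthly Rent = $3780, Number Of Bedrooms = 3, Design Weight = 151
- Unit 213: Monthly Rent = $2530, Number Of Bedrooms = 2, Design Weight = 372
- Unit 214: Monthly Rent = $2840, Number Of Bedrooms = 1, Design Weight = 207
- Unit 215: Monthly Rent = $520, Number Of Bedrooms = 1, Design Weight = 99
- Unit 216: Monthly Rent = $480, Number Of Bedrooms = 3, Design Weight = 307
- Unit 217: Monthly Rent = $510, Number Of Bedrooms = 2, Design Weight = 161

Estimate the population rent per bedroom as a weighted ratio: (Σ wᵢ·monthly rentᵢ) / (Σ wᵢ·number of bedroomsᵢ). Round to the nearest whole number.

814

Σ wᵢ·y = 1790×99 + 3780×151 + 2530×372 + 2840×207 + 520×99 + 480×307 + 510×161
  = 2557980
Σ wᵢ·x = 4×99 + 3×151 + 2×372 + 1×207 + 1×99 + 3×307 + 2×161
  = 396 + 453 + 744 + 207 + 99 + 921 + 322 = 3142
Ratio = 2557980 / 3142 = 814.12476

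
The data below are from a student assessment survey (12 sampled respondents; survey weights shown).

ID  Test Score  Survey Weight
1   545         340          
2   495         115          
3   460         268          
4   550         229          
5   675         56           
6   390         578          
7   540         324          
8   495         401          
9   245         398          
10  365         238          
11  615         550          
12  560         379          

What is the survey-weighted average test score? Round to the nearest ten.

Weighted sum = 545×340 + 495×115 + 460×268 + 550×229 + 675×56 + 390×578 + 540×324 + 495×401 + 245×398 + 365×238 + 615×550 + 560×379
  = 185300 + 56925 + 123280 + 125950 + 37800 + 225420 + 174960 + 198495 + 97510 + 86870 + 338250 + 212240 = 1863000
Sum of weights = 340 + 115 + 268 + 229 + 56 + 578 + 324 + 401 + 398 + 238 + 550 + 379 = 3876
Weighted mean = 1863000 / 3876 = 480.65015

480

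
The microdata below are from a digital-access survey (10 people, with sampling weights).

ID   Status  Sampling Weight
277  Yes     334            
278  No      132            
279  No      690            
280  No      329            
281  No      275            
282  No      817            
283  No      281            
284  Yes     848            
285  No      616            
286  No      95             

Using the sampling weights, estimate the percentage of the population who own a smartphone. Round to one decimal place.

Sum of weights for 'Yes' = 334 + 848 = 1182
Total weight = 334 + 132 + 690 + 329 + 275 + 817 + 281 + 848 + 616 + 95 = 4417
Weighted proportion = 1182 / 4417 = 0.26760245 → 26.760245%

26.8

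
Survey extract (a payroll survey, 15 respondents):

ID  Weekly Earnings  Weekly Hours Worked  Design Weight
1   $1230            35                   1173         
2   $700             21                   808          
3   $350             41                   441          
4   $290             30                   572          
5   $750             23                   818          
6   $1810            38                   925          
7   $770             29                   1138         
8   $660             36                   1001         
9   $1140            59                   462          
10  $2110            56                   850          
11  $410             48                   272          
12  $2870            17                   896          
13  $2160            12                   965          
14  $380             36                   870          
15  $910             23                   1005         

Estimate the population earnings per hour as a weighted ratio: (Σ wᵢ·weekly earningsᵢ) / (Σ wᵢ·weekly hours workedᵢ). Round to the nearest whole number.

38

Σ wᵢ·y = 14486060
Σ wᵢ·x = 385427
Ratio = 14486060 / 385427 = 37.584445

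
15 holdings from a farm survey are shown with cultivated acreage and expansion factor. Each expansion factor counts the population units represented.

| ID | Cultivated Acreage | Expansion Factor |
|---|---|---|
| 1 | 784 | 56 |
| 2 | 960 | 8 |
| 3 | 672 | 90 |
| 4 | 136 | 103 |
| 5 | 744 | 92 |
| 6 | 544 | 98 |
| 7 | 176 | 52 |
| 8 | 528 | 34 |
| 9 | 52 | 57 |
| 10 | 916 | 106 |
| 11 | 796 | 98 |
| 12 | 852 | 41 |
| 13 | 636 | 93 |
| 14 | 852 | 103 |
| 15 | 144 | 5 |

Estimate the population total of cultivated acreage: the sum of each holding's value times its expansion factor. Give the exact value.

Weighted total = 635560

635560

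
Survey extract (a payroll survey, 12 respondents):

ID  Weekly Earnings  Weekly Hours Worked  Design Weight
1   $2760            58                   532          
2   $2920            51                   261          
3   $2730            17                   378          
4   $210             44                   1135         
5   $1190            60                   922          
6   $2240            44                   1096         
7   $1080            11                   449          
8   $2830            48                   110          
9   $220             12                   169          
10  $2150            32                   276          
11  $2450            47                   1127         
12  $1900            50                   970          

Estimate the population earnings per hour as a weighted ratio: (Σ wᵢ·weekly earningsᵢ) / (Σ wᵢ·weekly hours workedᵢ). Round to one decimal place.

Σ wᵢ·y = 2760×532 + 2920×261 + 2730×378 + 210×1135 + 1190×922 + 2240×1096 + 1080×449 + 2830×110 + 220×169 + 2150×276 + 2450×1127 + 1900×970
  = 1468320 + 762120 + 1031940 + 238350 + 1097180 + 2455040 + 484920 + 311300 + 37180 + 593400 + 2761150 + 1843000 = 13083900
Σ wᵢ·x = 58×532 + 51×261 + 17×378 + 44×1135 + 60×922 + 44×1096 + 11×449 + 48×110 + 12×169 + 32×276 + 47×1127 + 50×970
  = 30856 + 13311 + 6426 + 49940 + 55320 + 48224 + 4939 + 5280 + 2028 + 8832 + 52969 + 48500 = 326625
Ratio = 13083900 / 326625 = 40.057865

40.1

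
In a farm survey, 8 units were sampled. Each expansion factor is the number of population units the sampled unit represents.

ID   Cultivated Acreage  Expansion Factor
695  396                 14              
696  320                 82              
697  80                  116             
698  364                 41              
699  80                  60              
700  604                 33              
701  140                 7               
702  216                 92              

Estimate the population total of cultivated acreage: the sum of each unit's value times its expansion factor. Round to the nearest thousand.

Weighted total = 396×14 + 320×82 + 80×116 + 364×41 + 80×60 + 604×33 + 140×7 + 216×92
  = 101572

102000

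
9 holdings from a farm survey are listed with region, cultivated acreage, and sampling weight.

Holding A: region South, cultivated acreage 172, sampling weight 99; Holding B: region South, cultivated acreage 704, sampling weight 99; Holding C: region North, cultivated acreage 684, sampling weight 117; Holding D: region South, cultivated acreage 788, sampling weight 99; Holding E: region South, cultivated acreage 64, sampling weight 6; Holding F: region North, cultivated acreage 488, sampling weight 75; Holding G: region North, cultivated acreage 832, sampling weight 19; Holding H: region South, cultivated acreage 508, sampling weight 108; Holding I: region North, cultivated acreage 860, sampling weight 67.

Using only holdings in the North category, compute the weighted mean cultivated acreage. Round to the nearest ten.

North rows: C, F, G, I
Weighted sum = 684×117 + 488×75 + 832×19 + 860×67
  = 80028 + 36600 + 15808 + 57620 = 190056
Sum of weights = 117 + 75 + 19 + 67 = 278
Weighted mean = 190056 / 278 = 683.65468

680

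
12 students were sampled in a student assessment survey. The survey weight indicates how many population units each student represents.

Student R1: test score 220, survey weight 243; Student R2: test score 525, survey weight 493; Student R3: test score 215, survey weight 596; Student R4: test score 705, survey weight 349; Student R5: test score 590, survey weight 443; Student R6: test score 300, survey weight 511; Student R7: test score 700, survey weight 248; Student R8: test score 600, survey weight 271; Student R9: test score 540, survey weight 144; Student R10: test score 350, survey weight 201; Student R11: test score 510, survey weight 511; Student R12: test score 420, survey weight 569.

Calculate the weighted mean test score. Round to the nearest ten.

460

Weighted sum = 220×243 + 525×493 + 215×596 + 705×349 + 590×443 + 300×511 + 700×248 + 600×271 + 540×144 + 350×201 + 510×511 + 420×569
  = 53460 + 258825 + 128140 + 246045 + 261370 + 153300 + 173600 + 162600 + 77760 + 70350 + 260610 + 238980 = 2085040
Sum of weights = 4579
Weighted mean = 2085040 / 4579 = 455.34833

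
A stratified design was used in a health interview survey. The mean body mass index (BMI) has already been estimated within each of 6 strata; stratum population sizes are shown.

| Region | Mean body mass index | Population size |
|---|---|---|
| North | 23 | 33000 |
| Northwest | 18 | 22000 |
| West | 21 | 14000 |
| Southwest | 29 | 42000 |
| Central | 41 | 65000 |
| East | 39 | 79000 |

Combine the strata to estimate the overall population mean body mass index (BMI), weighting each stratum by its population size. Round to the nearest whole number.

33

Σ Nₕ·x̄ₕ = 23×33000 + 18×22000 + 21×14000 + 29×42000 + 41×65000 + 39×79000
  = 759000 + 396000 + 294000 + 1218000 + 2665000 + 3081000 = 8413000
Σ Nₕ = 255000
Overall mean = 8413000 / 255000 = 32.992157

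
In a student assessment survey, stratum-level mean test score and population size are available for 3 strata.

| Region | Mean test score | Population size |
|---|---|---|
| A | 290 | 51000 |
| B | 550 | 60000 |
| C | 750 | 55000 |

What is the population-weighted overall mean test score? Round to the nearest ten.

Σ Nₕ·x̄ₕ = 290×51000 + 550×60000 + 750×55000
  = 14790000 + 33000000 + 41250000 = 89040000
Σ Nₕ = 51000 + 60000 + 55000 = 166000
Overall mean = 89040000 / 166000 = 536.38554

540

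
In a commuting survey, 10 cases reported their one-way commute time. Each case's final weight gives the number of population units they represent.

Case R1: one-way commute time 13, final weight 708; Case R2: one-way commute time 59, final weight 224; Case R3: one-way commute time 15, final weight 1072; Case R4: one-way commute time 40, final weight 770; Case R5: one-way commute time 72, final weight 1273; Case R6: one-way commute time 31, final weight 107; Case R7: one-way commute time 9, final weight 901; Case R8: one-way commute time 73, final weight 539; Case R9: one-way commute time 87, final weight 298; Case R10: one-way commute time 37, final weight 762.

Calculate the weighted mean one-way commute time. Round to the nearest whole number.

40

Weighted sum = 13×708 + 59×224 + 15×1072 + 40×770 + 72×1273 + 31×107 + 9×901 + 73×539 + 87×298 + 37×762
  = 9204 + 13216 + 16080 + 30800 + 91656 + 3317 + 8109 + 39347 + 25926 + 28194 = 265849
Sum of weights = 708 + 224 + 1072 + 770 + 1273 + 107 + 901 + 539 + 298 + 762 = 6654
Weighted mean = 265849 / 6654 = 39.953261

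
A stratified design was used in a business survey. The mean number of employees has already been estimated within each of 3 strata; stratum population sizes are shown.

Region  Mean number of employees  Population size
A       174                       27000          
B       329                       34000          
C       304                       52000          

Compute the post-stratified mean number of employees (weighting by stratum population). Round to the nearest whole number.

280

Σ Nₕ·x̄ₕ = 174×27000 + 329×34000 + 304×52000
  = 4698000 + 11186000 + 15808000 = 31692000
Σ Nₕ = 113000
Overall mean = 31692000 / 113000 = 280.46018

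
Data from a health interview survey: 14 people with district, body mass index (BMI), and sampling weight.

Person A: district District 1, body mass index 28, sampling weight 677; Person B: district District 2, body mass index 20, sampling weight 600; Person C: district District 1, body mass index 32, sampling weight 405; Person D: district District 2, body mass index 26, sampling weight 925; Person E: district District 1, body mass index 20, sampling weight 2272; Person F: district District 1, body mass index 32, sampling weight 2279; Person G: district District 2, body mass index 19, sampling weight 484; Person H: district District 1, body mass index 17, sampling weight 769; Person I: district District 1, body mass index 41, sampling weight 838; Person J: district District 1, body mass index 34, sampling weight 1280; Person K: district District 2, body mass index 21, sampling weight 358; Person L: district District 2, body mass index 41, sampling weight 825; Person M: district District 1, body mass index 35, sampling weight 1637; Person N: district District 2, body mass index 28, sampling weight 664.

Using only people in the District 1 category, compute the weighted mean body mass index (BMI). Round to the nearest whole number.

29

District 1 rows: A, C, E, F, H, I, J, M
Weighted sum = 28×677 + 32×405 + 20×2272 + 32×2279 + 17×769 + 41×838 + 34×1280 + 35×1637
  = 298530
Sum of weights = 677 + 405 + 2272 + 2279 + 769 + 838 + 1280 + 1637 = 10157
Weighted mean = 298530 / 10157 = 29.391553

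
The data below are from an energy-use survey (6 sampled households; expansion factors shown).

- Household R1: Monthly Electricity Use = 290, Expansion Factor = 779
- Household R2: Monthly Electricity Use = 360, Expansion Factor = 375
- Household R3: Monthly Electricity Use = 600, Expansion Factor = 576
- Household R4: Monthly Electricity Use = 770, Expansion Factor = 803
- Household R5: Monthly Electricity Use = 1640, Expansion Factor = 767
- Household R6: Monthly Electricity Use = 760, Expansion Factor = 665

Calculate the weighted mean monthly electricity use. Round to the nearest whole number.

Weighted sum = 290×779 + 360×375 + 600×576 + 770×803 + 1640×767 + 760×665
  = 225910 + 135000 + 345600 + 618310 + 1257880 + 505400 = 3088100
Sum of weights = 779 + 375 + 576 + 803 + 767 + 665 = 3965
Weighted mean = 3088100 / 3965 = 778.83985

779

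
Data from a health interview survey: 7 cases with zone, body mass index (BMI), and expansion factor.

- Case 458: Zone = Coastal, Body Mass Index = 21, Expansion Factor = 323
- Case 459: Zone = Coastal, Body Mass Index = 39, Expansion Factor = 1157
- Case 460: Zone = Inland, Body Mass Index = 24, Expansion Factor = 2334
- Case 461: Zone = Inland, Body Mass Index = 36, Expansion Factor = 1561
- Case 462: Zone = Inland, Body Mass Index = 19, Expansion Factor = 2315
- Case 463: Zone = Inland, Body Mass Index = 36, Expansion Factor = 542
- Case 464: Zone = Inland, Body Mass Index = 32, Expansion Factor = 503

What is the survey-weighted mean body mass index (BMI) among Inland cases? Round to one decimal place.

26.4

Inland rows: 460, 461, 462, 463, 464
Weighted sum = 191805
Sum of weights = 7255
Weighted mean = 191805 / 7255 = 26.437629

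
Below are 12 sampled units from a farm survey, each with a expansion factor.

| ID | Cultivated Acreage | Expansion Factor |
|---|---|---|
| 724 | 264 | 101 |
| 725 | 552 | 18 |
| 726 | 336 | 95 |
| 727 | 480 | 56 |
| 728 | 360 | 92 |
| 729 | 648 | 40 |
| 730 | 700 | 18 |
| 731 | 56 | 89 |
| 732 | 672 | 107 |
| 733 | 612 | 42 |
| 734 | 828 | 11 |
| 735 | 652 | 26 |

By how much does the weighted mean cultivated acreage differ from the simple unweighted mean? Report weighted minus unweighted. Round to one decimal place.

Unweighted sum = 264 + 552 + 336 + 480 + 360 + 648 + 700 + 56 + 672 + 612 + 828 + 652 = 6160
Unweighted mean = 6160 / 12 = 513.33333
Weighted sum = 295692
Sum of weights = 695
Weighted mean = 295692 / 695 = 425.45612
Difference (weighted minus unweighted) = -87.877218

-87.9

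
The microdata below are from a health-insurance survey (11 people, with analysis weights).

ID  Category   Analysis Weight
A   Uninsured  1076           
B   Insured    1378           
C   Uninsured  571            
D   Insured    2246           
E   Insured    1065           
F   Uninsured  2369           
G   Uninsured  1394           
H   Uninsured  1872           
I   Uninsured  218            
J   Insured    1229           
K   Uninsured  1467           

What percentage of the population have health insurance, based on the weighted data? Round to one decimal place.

39.8

Sum of weights for 'Insured' = 1378 + 2246 + 1065 + 1229 = 5918
Total weight = 14885
Weighted proportion = 5918 / 14885 = 0.39758146 → 39.758146%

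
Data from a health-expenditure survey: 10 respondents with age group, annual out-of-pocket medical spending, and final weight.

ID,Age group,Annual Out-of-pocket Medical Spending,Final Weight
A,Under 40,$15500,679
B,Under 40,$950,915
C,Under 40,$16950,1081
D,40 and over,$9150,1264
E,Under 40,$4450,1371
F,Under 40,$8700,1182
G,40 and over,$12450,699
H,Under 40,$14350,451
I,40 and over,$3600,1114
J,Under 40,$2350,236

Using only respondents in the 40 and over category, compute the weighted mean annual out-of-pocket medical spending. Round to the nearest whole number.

7890

40 and over rows: D, G, I
Weighted sum = 9150×1264 + 12450×699 + 3600×1114
  = 11565600 + 8702550 + 4010400 = 24278550
Sum of weights = 3077
Weighted mean = 24278550 / 3077 = 7890.3315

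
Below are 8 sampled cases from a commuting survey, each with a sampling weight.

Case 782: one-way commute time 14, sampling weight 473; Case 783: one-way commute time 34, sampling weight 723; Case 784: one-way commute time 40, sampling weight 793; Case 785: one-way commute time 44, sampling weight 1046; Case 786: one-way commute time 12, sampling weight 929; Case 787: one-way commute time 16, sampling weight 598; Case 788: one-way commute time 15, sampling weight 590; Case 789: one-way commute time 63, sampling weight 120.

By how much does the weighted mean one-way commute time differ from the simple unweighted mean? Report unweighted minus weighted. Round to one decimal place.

Unweighted sum = 14 + 34 + 40 + 44 + 12 + 16 + 15 + 63 = 238
Unweighted mean = 238 / 8 = 29.75
Weighted sum = 14×473 + 34×723 + 40×793 + 44×1046 + 12×929 + 16×598 + 15×590 + 63×120
  = 6622 + 24582 + 31720 + 46024 + 11148 + 9568 + 8850 + 7560 = 146074
Sum of weights = 473 + 723 + 793 + 1046 + 929 + 598 + 590 + 120 = 5272
Weighted mean = 146074 / 5272 = 27.707511
Difference (unweighted minus weighted) = 2.0424886

2.0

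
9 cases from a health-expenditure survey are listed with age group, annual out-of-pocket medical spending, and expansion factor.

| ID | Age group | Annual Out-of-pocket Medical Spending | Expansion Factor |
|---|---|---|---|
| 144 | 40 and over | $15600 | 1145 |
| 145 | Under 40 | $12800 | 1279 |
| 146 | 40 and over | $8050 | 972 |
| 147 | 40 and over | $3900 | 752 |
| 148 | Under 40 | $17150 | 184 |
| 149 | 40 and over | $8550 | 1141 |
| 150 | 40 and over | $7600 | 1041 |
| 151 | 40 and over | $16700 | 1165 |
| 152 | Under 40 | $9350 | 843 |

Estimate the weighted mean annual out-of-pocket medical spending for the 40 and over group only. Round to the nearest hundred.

10600

40 and over rows: 144, 146, 147, 149, 150, 151
Weighted sum = 15600×1145 + 8050×972 + 3900×752 + 8550×1141 + 7600×1041 + 16700×1165
  = 17862000 + 7824600 + 2932800 + 9755550 + 7911600 + 19455500 = 65742050
Sum of weights = 1145 + 972 + 752 + 1141 + 1041 + 1165 = 6216
Weighted mean = 65742050 / 6216 = 10576.263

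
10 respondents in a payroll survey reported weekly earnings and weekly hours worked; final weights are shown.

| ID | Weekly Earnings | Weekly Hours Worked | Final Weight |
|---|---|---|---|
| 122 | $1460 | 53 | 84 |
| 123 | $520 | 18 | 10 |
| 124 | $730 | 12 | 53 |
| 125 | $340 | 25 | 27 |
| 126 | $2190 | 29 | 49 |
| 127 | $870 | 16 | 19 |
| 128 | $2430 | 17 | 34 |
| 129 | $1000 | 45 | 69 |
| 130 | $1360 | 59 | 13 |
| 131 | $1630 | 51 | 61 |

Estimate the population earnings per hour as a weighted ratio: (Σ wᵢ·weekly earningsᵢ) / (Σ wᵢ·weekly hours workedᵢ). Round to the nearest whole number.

37

Σ wᵢ·y = 568280
Σ wᵢ·x = 53×84 + 18×10 + 12×53 + 25×27 + 29×49 + 16×19 + 17×34 + 45×69 + 59×13 + 51×61
  = 4452 + 180 + 636 + 675 + 1421 + 304 + 578 + 3105 + 767 + 3111 = 15229
Ratio = 568280 / 15229 = 37.315648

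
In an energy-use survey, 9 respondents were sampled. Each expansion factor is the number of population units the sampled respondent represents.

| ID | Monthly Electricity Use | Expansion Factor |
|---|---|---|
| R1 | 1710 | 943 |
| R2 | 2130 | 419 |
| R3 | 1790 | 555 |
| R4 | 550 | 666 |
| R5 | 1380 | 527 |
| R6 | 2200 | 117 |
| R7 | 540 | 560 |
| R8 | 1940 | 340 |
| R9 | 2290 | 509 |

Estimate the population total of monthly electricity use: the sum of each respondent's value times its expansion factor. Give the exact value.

Weighted total = 1710×943 + 2130×419 + 1790×555 + 550×666 + 1380×527 + 2200×117 + 540×560 + 1940×340 + 2290×509
  = 1612530 + 892470 + 993450 + 366300 + 727260 + 257400 + 302400 + 659600 + 1165610 = 6977020

6977020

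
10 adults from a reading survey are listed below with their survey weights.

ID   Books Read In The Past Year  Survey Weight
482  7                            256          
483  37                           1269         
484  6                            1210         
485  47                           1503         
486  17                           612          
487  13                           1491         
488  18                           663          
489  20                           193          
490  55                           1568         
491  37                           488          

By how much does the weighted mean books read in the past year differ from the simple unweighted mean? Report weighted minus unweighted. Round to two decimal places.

4.18

Unweighted sum = 7 + 37 + 6 + 47 + 17 + 13 + 18 + 20 + 55 + 37 = 257
Unweighted mean = 257 / 10 = 25.7
Weighted sum = 7×256 + 37×1269 + 6×1210 + 47×1503 + 17×612 + 13×1491 + 18×663 + 20×193 + 55×1568 + 37×488
  = 1792 + 46953 + 7260 + 70641 + 10404 + 19383 + 11934 + 3860 + 86240 + 18056 = 276523
Sum of weights = 256 + 1269 + 1210 + 1503 + 612 + 1491 + 663 + 193 + 1568 + 488 = 9253
Weighted mean = 276523 / 9253 = 29.884686
Difference (weighted minus unweighted) = 4.184686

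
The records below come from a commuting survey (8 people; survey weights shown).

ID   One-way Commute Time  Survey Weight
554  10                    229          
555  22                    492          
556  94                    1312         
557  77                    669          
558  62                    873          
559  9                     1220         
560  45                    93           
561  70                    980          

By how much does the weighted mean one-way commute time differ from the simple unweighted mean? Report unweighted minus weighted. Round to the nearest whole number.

-7

Unweighted sum = 10 + 22 + 94 + 77 + 62 + 9 + 45 + 70 = 389
Unweighted mean = 389 / 8 = 48.625
Weighted sum = 325846
Sum of weights = 5868
Weighted mean = 325846 / 5868 = 55.529312
Difference (unweighted minus weighted) = -6.9043115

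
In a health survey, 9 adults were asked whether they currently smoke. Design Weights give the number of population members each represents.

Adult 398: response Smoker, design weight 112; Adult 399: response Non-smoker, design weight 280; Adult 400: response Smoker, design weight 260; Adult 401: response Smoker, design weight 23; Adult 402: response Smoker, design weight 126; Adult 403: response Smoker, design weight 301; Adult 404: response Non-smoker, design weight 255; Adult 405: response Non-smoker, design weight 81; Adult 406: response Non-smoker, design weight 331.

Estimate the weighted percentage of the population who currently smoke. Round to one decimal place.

46.5

Sum of weights for 'Smoker' = 112 + 260 + 23 + 126 + 301 = 822
Total weight = 112 + 280 + 260 + 23 + 126 + 301 + 255 + 81 + 331 = 1769
Weighted proportion = 822 / 1769 = 0.4646693 → 46.46693%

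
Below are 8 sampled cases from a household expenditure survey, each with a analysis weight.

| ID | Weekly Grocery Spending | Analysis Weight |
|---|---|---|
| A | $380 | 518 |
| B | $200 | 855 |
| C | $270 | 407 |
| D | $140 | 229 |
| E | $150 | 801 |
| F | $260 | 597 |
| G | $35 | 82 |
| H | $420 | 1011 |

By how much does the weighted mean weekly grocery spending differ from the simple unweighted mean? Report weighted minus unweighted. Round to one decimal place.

Unweighted sum = 380 + 200 + 270 + 140 + 150 + 260 + 35 + 420 = 1855
Unweighted mean = 1855 / 8 = 231.875
Weighted sum = 380×518 + 200×855 + 270×407 + 140×229 + 150×801 + 260×597 + 35×82 + 420×1011
  = 1212650
Sum of weights = 518 + 855 + 407 + 229 + 801 + 597 + 82 + 1011 = 4500
Weighted mean = 1212650 / 4500 = 269.47778
Difference (weighted minus unweighted) = 37.602778

37.6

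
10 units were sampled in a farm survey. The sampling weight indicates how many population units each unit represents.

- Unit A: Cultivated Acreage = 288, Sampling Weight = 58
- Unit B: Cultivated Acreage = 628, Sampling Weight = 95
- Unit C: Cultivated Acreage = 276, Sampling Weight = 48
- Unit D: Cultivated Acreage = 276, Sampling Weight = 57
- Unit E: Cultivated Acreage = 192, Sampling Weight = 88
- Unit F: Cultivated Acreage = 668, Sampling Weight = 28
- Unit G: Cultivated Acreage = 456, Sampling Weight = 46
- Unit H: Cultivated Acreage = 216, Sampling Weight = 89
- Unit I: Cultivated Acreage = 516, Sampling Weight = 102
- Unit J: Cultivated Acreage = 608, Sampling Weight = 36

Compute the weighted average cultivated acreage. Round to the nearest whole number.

395

Weighted sum = 288×58 + 628×95 + 276×48 + 276×57 + 192×88 + 668×28 + 456×46 + 216×89 + 516×102 + 608×36
  = 16704 + 59660 + 13248 + 15732 + 16896 + 18704 + 20976 + 19224 + 52632 + 21888 = 255664
Sum of weights = 58 + 95 + 48 + 57 + 88 + 28 + 46 + 89 + 102 + 36 = 647
Weighted mean = 255664 / 647 = 395.15301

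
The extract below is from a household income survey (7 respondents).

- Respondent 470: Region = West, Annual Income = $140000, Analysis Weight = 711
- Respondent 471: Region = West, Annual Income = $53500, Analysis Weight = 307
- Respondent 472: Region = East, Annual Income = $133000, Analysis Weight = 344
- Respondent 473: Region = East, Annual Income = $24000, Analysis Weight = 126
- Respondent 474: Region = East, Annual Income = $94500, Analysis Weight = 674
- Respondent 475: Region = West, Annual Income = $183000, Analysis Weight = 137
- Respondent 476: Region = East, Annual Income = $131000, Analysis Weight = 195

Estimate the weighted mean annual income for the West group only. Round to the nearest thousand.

122000

West rows: 470, 471, 475
Weighted sum = 140000×711 + 53500×307 + 183000×137
  = 99540000 + 16424500 + 25071000 = 141035500
Sum of weights = 1155
Weighted mean = 141035500 / 1155 = 122108.66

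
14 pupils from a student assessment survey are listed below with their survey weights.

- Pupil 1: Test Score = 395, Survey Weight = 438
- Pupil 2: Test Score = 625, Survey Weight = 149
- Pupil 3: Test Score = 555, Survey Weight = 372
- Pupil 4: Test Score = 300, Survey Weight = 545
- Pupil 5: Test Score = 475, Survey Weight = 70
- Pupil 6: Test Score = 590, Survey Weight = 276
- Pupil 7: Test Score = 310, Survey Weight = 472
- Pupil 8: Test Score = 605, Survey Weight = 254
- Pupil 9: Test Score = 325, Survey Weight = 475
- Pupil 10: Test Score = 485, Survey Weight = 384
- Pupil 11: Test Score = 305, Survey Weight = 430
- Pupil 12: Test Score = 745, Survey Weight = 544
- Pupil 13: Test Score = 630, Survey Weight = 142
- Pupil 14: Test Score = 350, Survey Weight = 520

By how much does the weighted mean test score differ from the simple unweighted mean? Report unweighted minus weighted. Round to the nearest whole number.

28

Unweighted sum = 6695
Unweighted mean = 6695 / 14 = 478.21429
Weighted sum = 2280680
Sum of weights = 5071
Weighted mean = 2280680 / 5071 = 449.74956
Difference (unweighted minus weighted) = 28.464729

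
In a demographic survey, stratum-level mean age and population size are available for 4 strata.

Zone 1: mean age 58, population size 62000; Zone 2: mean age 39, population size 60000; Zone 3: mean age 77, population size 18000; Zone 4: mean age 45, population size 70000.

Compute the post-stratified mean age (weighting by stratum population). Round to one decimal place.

49.9

Σ Nₕ·x̄ₕ = 58×62000 + 39×60000 + 77×18000 + 45×70000
  = 3596000 + 2340000 + 1386000 + 3150000 = 10472000
Σ Nₕ = 210000
Overall mean = 10472000 / 210000 = 49.866667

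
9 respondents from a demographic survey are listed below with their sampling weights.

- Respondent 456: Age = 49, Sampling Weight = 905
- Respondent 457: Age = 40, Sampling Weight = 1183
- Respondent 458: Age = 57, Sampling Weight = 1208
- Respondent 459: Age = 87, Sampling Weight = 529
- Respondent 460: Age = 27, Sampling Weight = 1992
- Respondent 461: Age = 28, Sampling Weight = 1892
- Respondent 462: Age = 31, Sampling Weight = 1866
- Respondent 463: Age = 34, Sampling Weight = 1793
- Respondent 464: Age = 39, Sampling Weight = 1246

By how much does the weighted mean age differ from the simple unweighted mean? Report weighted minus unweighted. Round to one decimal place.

Unweighted sum = 49 + 40 + 57 + 87 + 27 + 28 + 31 + 34 + 39 = 392
Unweighted mean = 392 / 9 = 43.555556
Weighted sum = 49×905 + 40×1183 + 57×1208 + 87×529 + 27×1992 + 28×1892 + 31×1866 + 34×1793 + 39×1246
  = 44345 + 47320 + 68856 + 46023 + 53784 + 52976 + 57846 + 60962 + 48594 = 480706
Sum of weights = 905 + 1183 + 1208 + 529 + 1992 + 1892 + 1866 + 1793 + 1246 = 12614
Weighted mean = 480706 / 12614 = 38.108927
Difference (weighted minus unweighted) = -5.446629

-5.4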